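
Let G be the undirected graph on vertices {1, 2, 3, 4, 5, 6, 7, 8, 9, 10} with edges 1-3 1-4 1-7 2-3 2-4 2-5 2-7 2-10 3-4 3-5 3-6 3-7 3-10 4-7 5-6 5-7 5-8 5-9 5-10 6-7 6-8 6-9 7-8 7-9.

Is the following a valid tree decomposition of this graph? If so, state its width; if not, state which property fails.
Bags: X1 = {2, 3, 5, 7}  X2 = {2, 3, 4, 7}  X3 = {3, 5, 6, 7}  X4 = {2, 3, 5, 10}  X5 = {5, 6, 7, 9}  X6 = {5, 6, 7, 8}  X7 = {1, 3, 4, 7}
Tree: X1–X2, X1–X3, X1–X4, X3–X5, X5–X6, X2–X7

Yes; width 3.

Vertex coverage: the bags together contain {1, 2, 3, 4, 5, 6, 7, 8, 9, 10}, the full vertex set. Edge coverage: each edge of G has both endpoints in at least one bag. Running intersection: for every vertex, the bags containing it form a connected subtree. All three properties hold, so this is a valid tree decomposition of width max|bag| − 1 = 3, and hence tw(G) ≤ 3.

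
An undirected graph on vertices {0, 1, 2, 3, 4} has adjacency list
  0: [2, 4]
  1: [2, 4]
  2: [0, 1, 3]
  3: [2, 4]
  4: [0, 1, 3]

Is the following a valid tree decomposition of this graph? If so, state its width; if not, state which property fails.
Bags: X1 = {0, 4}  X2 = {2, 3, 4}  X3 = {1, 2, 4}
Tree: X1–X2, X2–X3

No — edge (2,0) lies in no bag.

A tree decomposition must satisfy three properties: every vertex lies in some bag; for every edge, both endpoints lie together in some bag; and for every vertex, the bags containing it form a connected subtree. Here edge (2,0) lies in no bag, so the decomposition is invalid.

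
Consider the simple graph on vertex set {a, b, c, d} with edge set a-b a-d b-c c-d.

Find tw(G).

2

A width-2 tree decomposition is:
Bags: B1 = {a, c, d}  B2 = {a, b, c}
Tree: B1–B2
The largest bag has 3 vertices, giving width 2; this decomposition certifies tw(G) ≤ 2. The edges a–d–c–b–a form a cycle, so G is not a tree and its treewidth is at least 2. The upper and lower bounds meet at 2, so that is the treewidth.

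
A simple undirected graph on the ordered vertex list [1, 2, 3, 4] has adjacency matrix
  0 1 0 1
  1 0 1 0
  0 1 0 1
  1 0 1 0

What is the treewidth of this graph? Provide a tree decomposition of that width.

The largest bag has 3 vertices, giving width 2; this decomposition certifies tw(G) ≤ 2. The edges 4–1–2–3–4 form a cycle, so G is not a tree and its treewidth is at least 2. The upper and lower bounds meet at 2, so that is the treewidth.

Treewidth 2.
One optimal decomposition is:
Bags: B1 = {1, 2, 4}  B2 = {2, 3, 4}
Tree: B1–B2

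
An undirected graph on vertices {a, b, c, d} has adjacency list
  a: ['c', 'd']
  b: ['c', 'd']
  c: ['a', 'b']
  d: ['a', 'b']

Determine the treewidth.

A width-2 tree decomposition is:
Bags: B1 = {a, b, c}  B2 = {a, b, d}
Tree: B1–B2
Each bag holds 3 vertices, so the decomposition has width 2, which upper-bounds the treewidth. For the lower bound, G contains the cycle b–c–a–d–b, so G is not a forest; only forests have treewidth ≤ 1, hence tw(G) ≥ 2. Combining the bounds, tw(G) = 2.

2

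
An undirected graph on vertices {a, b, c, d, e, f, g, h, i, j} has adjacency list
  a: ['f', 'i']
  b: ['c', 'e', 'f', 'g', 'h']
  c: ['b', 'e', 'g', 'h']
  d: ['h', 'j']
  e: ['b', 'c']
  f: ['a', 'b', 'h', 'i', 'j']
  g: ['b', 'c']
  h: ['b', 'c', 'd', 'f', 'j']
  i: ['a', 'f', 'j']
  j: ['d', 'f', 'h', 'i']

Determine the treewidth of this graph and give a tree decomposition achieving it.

Treewidth 2.
One such decomposition:
Bags: B1 = {f, h, j}  B2 = {d, h, j}  B3 = {b, f, h}  B4 = {b, c, h}  B5 = {b, c, e}  B6 = {f, i, j}  B7 = {b, c, g}  B8 = {a, f, i}
Tree: B1–B2, B1–B3, B3–B4, B4–B5, B1–B6, B5–B7, B6–B8

Every bag has size at most 3, so the width is 3 − 1 = 2 and tw(G) ≤ 2. Conversely, {d, h, j} is a clique of size 3, and the vertices of any clique must share a bag in every tree decomposition; so some bag has ≥ 3 vertices and tw(G) ≥ 2. Combining the bounds, tw(G) = 2.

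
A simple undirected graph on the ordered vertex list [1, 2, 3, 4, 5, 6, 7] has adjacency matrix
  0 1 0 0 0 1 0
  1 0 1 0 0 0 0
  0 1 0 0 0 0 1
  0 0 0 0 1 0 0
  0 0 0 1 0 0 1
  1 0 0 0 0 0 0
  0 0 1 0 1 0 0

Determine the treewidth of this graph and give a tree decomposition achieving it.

Each bag holds 2 vertices, so the decomposition has width 1, which upper-bounds the treewidth. G has an edge, so its treewidth is at least 1. The upper and lower bounds meet at 1, so that is the treewidth.

Treewidth 1.
One optimal decomposition is:
Bags: B1 = {4, 5}  B2 = {5, 7}  B3 = {3, 7}  B4 = {2, 3}  B5 = {1, 2}  B6 = {1, 6}
Tree: B1–B2, B2–B3, B3–B4, B4–B5, B5–B6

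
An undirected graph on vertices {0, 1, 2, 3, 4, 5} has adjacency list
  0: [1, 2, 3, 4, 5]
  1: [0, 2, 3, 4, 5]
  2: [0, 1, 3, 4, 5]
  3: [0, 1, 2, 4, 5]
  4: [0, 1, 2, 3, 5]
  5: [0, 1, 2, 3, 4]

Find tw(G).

5

A width-5 tree decomposition is:
Bags: B1 = {0, 1, 2, 3, 4, 5}
Tree: (single bag)
A single bag containing all 6 vertices is trivially a valid decomposition of width 5. On the other hand G contains the 6-clique {0, 1, 2, 3, 4, 5}. A clique must lie in a single bag of any decomposition, so no decomposition can have width below 5. The upper and lower bounds meet at 5, so that is the treewidth.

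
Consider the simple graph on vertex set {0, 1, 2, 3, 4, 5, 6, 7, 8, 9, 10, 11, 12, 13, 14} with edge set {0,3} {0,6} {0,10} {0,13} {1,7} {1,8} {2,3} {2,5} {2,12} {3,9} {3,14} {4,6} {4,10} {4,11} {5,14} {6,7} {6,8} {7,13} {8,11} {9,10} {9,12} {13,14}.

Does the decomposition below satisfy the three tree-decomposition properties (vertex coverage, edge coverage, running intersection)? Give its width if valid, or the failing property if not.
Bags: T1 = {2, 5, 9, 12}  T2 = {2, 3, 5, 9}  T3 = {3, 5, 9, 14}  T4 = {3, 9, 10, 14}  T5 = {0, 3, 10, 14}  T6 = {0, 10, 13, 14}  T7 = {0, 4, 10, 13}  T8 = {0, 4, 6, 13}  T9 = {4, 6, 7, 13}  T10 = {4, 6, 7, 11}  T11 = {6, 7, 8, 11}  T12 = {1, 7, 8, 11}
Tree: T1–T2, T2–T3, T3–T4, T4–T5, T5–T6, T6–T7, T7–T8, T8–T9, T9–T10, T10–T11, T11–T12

Vertex coverage: the bags together contain {0, 1, 2, 3, 4, 5, 6, 7, 8, 9, 10, 11, 12, 13, 14}, the full vertex set. Edge coverage: each edge of G has both endpoints in at least one bag. Running intersection: for every vertex, the bags containing it form a connected subtree. All three properties hold, so this is a valid tree decomposition of width max|bag| − 1 = 3, and hence tw(G) ≤ 3.

Yes; width 3.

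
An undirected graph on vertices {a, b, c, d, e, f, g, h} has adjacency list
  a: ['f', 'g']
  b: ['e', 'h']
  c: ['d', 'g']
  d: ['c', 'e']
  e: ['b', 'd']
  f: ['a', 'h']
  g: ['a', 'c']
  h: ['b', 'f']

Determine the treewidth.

2

A width-2 tree decomposition is:
Bags: B1 = {c, d, g}  B2 = {d, e, g}  B3 = {b, e, g}  B4 = {b, g, h}  B5 = {f, g, h}  B6 = {a, f, g}
Tree: B1–B2, B2–B3, B3–B4, B4–B5, B5–B6
The largest bag has 3 vertices, giving width 2; this decomposition certifies tw(G) ≤ 2. For the lower bound, G contains the cycle g–c–d–e–b–h–f–a–g, so G is not a forest; only forests have treewidth ≤ 1, hence tw(G) ≥ 2. The upper and lower bounds meet at 2, so that is the treewidth.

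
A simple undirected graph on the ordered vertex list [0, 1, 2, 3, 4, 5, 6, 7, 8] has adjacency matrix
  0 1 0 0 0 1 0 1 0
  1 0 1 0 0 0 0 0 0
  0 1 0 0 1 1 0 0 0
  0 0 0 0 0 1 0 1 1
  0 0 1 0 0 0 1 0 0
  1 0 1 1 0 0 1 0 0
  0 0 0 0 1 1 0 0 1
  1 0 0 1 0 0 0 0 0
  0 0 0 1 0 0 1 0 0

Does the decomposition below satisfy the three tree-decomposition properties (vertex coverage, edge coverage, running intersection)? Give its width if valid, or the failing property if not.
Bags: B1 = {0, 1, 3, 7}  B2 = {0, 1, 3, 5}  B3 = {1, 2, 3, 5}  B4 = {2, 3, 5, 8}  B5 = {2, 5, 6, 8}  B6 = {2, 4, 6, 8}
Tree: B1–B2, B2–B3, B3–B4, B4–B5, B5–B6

Yes; width 3.

Vertex coverage: the bags together contain {0, 1, 2, 3, 4, 5, 6, 7, 8}, the full vertex set. Edge coverage: each edge of G has both endpoints in at least one bag. Running intersection: for every vertex, the bags containing it form a connected subtree. All three properties hold, so this is a valid tree decomposition of width max|bag| − 1 = 3, and hence tw(G) ≤ 3.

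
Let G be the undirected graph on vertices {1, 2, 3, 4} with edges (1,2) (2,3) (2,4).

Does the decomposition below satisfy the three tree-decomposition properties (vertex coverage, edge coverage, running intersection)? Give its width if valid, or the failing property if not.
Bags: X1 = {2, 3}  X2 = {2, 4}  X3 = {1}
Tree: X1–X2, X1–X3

A tree decomposition must satisfy three properties: every vertex lies in some bag; for every edge, both endpoints lie together in some bag; and for every vertex, the bags containing it form a connected subtree. Here edge (2,1) lies in no bag, so the decomposition is invalid.

No — edge (2,1) lies in no bag.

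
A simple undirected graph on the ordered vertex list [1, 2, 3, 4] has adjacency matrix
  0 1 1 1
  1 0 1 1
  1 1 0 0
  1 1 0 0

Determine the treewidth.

A width-2 tree decomposition is:
Bags: B1 = {1, 2, 3}  B2 = {1, 2, 4}
Tree: B1–B2
Every bag has size at most 3, so the width is 3 − 1 = 2 and tw(G) ≤ 2. Conversely, {1, 2, 3} is a clique of size 3, and the vertices of any clique must share a bag in every tree decomposition; so some bag has ≥ 3 vertices and tw(G) ≥ 2. Therefore the treewidth is 2.

2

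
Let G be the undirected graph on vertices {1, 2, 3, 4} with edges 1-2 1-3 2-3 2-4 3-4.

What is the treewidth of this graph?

2

A width-2 tree decomposition is:
Bags: B1 = {2, 3, 4}  B2 = {1, 2, 3}
Tree: B1–B2
Each bag holds 3 vertices, so the decomposition has width 2, which upper-bounds the treewidth. On the other hand G contains the 3-clique {1, 2, 3}. A clique must lie in a single bag of any decomposition, so no decomposition can have width below 2. Combining the bounds, tw(G) = 2.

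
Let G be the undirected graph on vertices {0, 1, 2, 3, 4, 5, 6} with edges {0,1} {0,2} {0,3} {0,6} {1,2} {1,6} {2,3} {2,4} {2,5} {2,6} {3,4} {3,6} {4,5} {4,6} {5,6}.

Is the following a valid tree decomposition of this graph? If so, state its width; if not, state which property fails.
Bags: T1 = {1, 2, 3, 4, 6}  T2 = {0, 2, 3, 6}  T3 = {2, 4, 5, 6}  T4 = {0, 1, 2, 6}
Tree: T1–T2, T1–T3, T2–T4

No — bags containing vertex 1 are not connected in the tree.

A tree decomposition must satisfy three properties: every vertex lies in some bag; for every edge, both endpoints lie together in some bag; and for every vertex, the bags containing it form a connected subtree. Here bags containing vertex 1 are not connected in the tree, so the decomposition is invalid.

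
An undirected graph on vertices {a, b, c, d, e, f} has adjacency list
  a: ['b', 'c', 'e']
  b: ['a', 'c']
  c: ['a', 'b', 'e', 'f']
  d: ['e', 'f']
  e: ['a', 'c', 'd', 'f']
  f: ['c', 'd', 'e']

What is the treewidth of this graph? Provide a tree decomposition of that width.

Treewidth 2.
One optimal decomposition is:
Bags: B1 = {c, e, f}  B2 = {a, c, e}  B3 = {d, e, f}  B4 = {a, b, c}
Tree: B1–B2, B1–B3, B2–B4

The largest bag has 3 vertices, giving width 2; this decomposition certifies tw(G) ≤ 2. On the other hand G contains the 3-clique {d, e, f}. A clique must lie in a single bag of any decomposition, so no decomposition can have width below 2. Hence tw(G) = 2 exactly.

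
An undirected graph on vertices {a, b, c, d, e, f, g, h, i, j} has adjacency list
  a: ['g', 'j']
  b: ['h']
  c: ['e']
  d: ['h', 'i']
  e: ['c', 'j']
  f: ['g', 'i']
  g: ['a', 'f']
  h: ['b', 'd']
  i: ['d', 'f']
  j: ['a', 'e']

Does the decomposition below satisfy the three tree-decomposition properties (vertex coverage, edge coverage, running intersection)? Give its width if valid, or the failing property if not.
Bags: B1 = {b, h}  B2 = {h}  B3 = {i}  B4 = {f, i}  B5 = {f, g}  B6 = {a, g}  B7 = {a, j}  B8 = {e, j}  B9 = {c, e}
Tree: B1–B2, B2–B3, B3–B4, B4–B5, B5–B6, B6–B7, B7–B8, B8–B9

No — vertex d appears in no bag.

A tree decomposition must satisfy three properties: every vertex lies in some bag; for every edge, both endpoints lie together in some bag; and for every vertex, the bags containing it form a connected subtree. Here vertex d appears in no bag, so the decomposition is invalid.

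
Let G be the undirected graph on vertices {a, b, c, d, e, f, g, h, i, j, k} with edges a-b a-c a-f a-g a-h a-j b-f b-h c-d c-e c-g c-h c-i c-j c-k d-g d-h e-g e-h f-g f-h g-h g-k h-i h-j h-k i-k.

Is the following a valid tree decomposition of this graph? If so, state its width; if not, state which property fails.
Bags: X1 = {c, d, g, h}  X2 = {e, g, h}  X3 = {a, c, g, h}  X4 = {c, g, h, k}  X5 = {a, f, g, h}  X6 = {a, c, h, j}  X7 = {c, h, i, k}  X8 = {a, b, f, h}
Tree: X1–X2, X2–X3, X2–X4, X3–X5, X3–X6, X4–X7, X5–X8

No — edge (c,e) lies in no bag.

A tree decomposition must satisfy three properties: every vertex lies in some bag; for every edge, both endpoints lie together in some bag; and for every vertex, the bags containing it form a connected subtree. Here edge (c,e) lies in no bag, so the decomposition is invalid.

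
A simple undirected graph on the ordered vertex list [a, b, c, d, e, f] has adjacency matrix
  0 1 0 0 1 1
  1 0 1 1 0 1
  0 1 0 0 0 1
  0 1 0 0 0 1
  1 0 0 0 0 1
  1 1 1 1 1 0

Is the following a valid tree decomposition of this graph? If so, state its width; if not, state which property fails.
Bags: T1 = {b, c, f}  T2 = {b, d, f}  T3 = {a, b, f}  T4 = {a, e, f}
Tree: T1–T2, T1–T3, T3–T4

Yes; width 2.

Vertex coverage: the bags together contain {a, b, c, d, e, f}, the full vertex set. Edge coverage: each edge of G has both endpoints in at least one bag. Running intersection: for every vertex, the bags containing it form a connected subtree. All three properties hold, so this is a valid tree decomposition of width max|bag| − 1 = 2, and hence tw(G) ≤ 2.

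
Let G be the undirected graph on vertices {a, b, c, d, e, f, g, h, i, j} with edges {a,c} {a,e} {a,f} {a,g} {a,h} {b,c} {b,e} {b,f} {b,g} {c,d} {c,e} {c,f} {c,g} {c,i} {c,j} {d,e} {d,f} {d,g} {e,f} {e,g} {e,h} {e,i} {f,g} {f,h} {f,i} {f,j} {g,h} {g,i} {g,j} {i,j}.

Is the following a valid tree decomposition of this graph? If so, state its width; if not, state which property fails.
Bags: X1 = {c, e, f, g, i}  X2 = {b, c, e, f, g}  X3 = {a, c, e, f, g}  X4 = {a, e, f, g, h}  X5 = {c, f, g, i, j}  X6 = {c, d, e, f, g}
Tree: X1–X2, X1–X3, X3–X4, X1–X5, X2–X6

Checking the three conditions: (i) the bags cover all of {a, b, c, d, e, f, g, h, i, j}; (ii) for each edge, some bag contains both endpoints; (iii) the bags containing any fixed vertex form a subtree. All hold, so the decomposition is valid with width 5 − 1 = 4.

Yes; width 4.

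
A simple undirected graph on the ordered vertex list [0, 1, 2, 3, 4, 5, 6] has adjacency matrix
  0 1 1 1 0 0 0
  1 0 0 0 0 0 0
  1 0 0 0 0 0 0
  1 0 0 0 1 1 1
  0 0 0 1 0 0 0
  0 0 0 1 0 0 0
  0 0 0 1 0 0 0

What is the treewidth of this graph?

1

A width-1 tree decomposition is:
Bags: B1 = {0, 3}  B2 = {0, 2}  B3 = {3, 5}  B4 = {3, 6}  B5 = {3, 4}  B6 = {0, 1}
Tree: B1–B2, B1–B3, B3–B4, B4–B5, B2–B6
The largest bag has 2 vertices, giving width 1; this decomposition certifies tw(G) ≤ 1. G has an edge, so its treewidth is at least 1. Therefore the treewidth is 1.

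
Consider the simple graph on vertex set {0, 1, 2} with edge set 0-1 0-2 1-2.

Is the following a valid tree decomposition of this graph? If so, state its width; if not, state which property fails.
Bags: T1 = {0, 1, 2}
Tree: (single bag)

Vertex coverage: the bags together contain {0, 1, 2}, the full vertex set. Edge coverage: each edge of G has both endpoints in at least one bag. Running intersection: for every vertex, the bags containing it form a connected subtree. All three properties hold, so this is a valid tree decomposition of width max|bag| − 1 = 2, and hence tw(G) ≤ 2.

Yes; width 2.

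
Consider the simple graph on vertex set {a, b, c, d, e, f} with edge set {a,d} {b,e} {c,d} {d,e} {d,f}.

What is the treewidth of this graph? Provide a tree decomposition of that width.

The largest bag has 2 vertices, giving width 1; this decomposition certifies tw(G) ≤ 1. Since G has at least one edge (e.g. b–e), it is not an edgeless graph, so tw(G) ≥ 1. Therefore the treewidth is 1.

Treewidth 1.
Bags: B1 = {b, e}  B2 = {d, e}  B3 = {a, d}  B4 = {c, d}  B5 = {d, f}
Tree: B1–B2, B2–B3, B2–B4, B2–B5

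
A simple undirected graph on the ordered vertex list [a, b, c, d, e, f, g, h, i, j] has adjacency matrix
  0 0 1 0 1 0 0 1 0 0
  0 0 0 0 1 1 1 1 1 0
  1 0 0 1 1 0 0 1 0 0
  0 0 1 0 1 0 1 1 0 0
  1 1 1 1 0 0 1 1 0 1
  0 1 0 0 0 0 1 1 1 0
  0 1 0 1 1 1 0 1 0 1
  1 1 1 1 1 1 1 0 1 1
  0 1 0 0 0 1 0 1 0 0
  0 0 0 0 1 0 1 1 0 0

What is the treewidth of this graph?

3

A width-3 tree decomposition is:
Bags: B1 = {b, e, g, h}  B2 = {d, e, g, h}  B3 = {c, d, e, h}  B4 = {a, c, e, h}  B5 = {b, f, g, h}  B6 = {e, g, h, j}  B7 = {b, f, h, i}
Tree: B1–B2, B2–B3, B3–B4, B1–B5, B2–B6, B5–B7
The largest bag has 4 vertices, giving width 3; this decomposition certifies tw(G) ≤ 3. For the lower bound, the 4 vertices {d, e, g, h} are pairwise adjacent, and any tree decomposition puts a clique entirely inside one bag — forcing width ≥ 3. The upper and lower bounds meet at 3, so that is the treewidth.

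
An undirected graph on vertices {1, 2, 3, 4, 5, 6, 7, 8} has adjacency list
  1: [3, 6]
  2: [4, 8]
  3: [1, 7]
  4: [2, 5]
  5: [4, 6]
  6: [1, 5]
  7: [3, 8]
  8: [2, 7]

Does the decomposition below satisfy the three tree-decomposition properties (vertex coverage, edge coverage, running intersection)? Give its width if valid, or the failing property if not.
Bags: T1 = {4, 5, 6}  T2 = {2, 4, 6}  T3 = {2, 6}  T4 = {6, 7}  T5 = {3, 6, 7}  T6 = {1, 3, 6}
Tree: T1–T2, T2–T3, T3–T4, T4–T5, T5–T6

No — vertex 8 appears in no bag.

A tree decomposition must satisfy three properties: every vertex lies in some bag; for every edge, both endpoints lie together in some bag; and for every vertex, the bags containing it form a connected subtree. Here vertex 8 appears in no bag, so the decomposition is invalid.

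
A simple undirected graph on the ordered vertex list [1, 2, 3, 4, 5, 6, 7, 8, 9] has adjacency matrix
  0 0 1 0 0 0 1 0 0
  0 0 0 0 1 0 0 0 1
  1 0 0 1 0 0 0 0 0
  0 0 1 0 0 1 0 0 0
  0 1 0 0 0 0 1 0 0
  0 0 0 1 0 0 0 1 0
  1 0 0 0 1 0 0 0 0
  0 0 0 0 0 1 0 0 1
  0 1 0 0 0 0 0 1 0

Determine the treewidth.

A width-2 tree decomposition is:
Bags: B1 = {3, 4, 6}  B2 = {3, 6, 8}  B3 = {3, 8, 9}  B4 = {2, 3, 9}  B5 = {2, 3, 5}  B6 = {3, 5, 7}  B7 = {1, 3, 7}
Tree: B1–B2, B2–B3, B3–B4, B4–B5, B5–B6, B6–B7
Every bag has size at most 3, so the width is 3 − 1 = 2 and tw(G) ≤ 2. For the lower bound, G contains the cycle 3–4–6–8–9–2–5–7–1–3, so G is not a forest; only forests have treewidth ≤ 1, hence tw(G) ≥ 2. Therefore the treewidth is 2.

2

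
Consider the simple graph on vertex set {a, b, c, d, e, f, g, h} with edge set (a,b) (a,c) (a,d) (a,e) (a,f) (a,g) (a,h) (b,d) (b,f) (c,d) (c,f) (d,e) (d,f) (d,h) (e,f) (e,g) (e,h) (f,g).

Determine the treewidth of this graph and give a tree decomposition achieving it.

Treewidth 3.
One optimal decomposition is:
Bags: B1 = {a, d, e, f}  B2 = {a, e, f, g}  B3 = {a, b, d, f}  B4 = {a, c, d, f}  B5 = {a, d, e, h}
Tree: B1–B2, B1–B3, B1–B4, B1–B5

Each bag holds 4 vertices, so the decomposition has width 3, which upper-bounds the treewidth. Conversely, {a, d, e, h} is a clique of size 4, and the vertices of any clique must share a bag in every tree decomposition; so some bag has ≥ 4 vertices and tw(G) ≥ 3. Combining the bounds, tw(G) = 3.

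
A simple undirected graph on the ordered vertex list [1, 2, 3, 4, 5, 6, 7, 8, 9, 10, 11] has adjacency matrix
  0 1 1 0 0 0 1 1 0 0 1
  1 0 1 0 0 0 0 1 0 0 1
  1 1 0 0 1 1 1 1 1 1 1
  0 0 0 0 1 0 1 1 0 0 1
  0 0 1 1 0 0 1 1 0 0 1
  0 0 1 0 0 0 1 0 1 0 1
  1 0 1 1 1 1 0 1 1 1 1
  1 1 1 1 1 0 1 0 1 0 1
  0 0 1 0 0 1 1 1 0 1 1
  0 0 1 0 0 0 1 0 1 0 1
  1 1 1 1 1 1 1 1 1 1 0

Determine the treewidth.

A width-4 tree decomposition is:
Bags: B1 = {3, 7, 8, 9, 11}  B2 = {3, 6, 7, 9, 11}  B3 = {3, 5, 7, 8, 11}  B4 = {3, 7, 9, 10, 11}  B5 = {1, 3, 7, 8, 11}  B6 = {1, 2, 3, 8, 11}  B7 = {4, 5, 7, 8, 11}
Tree: B1–B2, B1–B3, B1–B4, B1–B5, B5–B6, B3–B7
Each bag holds 5 vertices, so the decomposition has width 4, which upper-bounds the treewidth. For the lower bound, the 5 vertices {1, 2, 3, 8, 11} are pairwise adjacent, and any tree decomposition puts a clique entirely inside one bag — forcing width ≥ 4. Combining the bounds, tw(G) = 4.

4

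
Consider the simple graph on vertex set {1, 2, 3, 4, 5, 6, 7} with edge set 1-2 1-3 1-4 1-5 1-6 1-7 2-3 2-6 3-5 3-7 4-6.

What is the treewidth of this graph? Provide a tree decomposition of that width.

The largest bag has 3 vertices, giving width 2; this decomposition certifies tw(G) ≤ 2. On the other hand G contains the 3-clique {1, 2, 3}. A clique must lie in a single bag of any decomposition, so no decomposition can have width below 2. The upper and lower bounds meet at 2, so that is the treewidth.

Treewidth 2.
Bags: B1 = {1, 2, 6}  B2 = {1, 2, 3}  B3 = {1, 3, 5}  B4 = {1, 3, 7}  B5 = {1, 4, 6}
Tree: B1–B2, B2–B3, B3–B4, B1–B5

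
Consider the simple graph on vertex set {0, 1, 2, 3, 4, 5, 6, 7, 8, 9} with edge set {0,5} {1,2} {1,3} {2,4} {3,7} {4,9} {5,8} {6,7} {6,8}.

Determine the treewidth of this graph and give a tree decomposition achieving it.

Treewidth 1.
One such decomposition:
Bags: B1 = {4, 9}  B2 = {2, 4}  B3 = {1, 2}  B4 = {1, 3}  B5 = {3, 7}  B6 = {6, 7}  B7 = {6, 8}  B8 = {5, 8}  B9 = {0, 5}
Tree: B1–B2, B2–B3, B3–B4, B4–B5, B5–B6, B6–B7, B7–B8, B8–B9

Each bag holds 2 vertices, so the decomposition has width 1, which upper-bounds the treewidth. G has an edge, so its treewidth is at least 1. Combining the bounds, tw(G) = 1.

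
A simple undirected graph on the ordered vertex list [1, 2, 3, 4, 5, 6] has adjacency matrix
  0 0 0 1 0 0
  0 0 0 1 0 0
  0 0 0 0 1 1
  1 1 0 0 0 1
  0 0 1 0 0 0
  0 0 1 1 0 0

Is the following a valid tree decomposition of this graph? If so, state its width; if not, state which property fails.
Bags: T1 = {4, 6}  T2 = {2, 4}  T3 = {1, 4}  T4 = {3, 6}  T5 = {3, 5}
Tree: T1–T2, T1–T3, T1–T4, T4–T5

Checking the three conditions: (i) the bags cover all of {1, 2, 3, 4, 5, 6}; (ii) for each edge, some bag contains both endpoints; (iii) the bags containing any fixed vertex form a subtree. All hold, so the decomposition is valid with width 2 − 1 = 1.

Yes; width 1.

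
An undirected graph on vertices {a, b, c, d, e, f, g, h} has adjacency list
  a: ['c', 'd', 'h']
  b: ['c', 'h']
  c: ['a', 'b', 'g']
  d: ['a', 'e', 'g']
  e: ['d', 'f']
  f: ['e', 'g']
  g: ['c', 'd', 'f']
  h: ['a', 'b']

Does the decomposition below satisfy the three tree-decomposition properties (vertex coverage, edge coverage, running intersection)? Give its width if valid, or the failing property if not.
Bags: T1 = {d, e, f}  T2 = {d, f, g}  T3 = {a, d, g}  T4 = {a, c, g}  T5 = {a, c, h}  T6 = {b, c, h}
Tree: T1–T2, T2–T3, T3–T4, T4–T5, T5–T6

Checking the three conditions: (i) the bags cover all of {a, b, c, d, e, f, g, h}; (ii) for each edge, some bag contains both endpoints; (iii) the bags containing any fixed vertex form a subtree. All hold, so the decomposition is valid with width 3 − 1 = 2.

Yes; width 2.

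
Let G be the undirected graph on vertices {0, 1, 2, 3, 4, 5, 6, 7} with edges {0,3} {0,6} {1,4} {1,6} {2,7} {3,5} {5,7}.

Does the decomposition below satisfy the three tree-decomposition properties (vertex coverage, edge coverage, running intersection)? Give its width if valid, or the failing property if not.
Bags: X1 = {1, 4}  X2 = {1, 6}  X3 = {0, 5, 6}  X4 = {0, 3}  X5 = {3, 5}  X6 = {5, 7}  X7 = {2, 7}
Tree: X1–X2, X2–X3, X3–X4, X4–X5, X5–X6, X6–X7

No — bags containing vertex 5 are not connected in the tree.

A tree decomposition must satisfy three properties: every vertex lies in some bag; for every edge, both endpoints lie together in some bag; and for every vertex, the bags containing it form a connected subtree. Here bags containing vertex 5 are not connected in the tree, so the decomposition is invalid.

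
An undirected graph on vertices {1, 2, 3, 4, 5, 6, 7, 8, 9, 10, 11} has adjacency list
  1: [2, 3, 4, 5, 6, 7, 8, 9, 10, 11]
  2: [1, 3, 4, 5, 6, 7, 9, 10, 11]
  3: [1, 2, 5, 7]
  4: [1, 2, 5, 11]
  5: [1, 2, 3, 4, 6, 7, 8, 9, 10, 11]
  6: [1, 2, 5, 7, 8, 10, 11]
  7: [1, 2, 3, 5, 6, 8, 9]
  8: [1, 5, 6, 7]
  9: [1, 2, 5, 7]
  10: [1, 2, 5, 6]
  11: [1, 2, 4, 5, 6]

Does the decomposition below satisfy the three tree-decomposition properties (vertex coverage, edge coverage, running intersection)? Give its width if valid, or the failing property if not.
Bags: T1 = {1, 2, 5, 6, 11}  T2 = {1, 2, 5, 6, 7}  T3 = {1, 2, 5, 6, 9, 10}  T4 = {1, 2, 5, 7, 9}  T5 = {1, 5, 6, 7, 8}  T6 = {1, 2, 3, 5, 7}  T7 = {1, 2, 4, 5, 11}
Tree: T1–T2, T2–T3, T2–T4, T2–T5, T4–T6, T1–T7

A tree decomposition must satisfy three properties: every vertex lies in some bag; for every edge, both endpoints lie together in some bag; and for every vertex, the bags containing it form a connected subtree. Here bags containing vertex 9 are not connected in the tree, so the decomposition is invalid.

No — bags containing vertex 9 are not connected in the tree.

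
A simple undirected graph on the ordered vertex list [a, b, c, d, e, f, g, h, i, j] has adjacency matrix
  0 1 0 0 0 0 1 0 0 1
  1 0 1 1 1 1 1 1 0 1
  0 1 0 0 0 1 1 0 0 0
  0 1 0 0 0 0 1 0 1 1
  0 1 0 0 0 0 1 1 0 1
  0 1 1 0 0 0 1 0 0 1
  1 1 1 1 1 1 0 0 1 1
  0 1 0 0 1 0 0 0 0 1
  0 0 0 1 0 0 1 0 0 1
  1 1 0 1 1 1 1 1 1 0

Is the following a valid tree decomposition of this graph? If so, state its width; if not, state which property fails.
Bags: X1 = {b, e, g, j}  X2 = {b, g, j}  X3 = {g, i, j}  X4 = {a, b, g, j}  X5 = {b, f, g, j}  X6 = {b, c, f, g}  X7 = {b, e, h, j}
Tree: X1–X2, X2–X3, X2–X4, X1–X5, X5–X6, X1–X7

No — vertex d appears in no bag.

A tree decomposition must satisfy three properties: every vertex lies in some bag; for every edge, both endpoints lie together in some bag; and for every vertex, the bags containing it form a connected subtree. Here vertex d appears in no bag, so the decomposition is invalid.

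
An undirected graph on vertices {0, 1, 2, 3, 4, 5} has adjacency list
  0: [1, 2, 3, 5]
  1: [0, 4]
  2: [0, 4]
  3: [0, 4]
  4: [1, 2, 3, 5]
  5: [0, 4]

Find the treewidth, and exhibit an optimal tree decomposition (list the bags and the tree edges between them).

Treewidth 2.
One such decomposition:
Bags: B1 = {0, 4, 5}  B2 = {0, 2, 4}  B3 = {0, 1, 4}  B4 = {0, 3, 4}
Tree: B1–B2, B2–B3, B3–B4

Every bag has size at most 3, so the width is 3 − 1 = 2 and tw(G) ≤ 2. Since 0–5–4–2–0 is a cycle in G, G is not acyclic. Forests are exactly the graphs of treewidth ≤ 1, so tw(G) ≥ 2. Hence tw(G) = 2 exactly.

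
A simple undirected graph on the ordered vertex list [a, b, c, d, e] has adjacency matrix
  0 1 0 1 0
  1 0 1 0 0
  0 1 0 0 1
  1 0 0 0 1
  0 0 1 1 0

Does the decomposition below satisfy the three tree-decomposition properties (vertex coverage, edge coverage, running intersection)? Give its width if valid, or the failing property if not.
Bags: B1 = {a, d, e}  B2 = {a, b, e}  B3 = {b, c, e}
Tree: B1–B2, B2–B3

Yes; width 2.

Checking the three conditions: (i) the bags cover all of {a, b, c, d, e}; (ii) for each edge, some bag contains both endpoints; (iii) the bags containing any fixed vertex form a subtree. All hold, so the decomposition is valid with width 3 − 1 = 2.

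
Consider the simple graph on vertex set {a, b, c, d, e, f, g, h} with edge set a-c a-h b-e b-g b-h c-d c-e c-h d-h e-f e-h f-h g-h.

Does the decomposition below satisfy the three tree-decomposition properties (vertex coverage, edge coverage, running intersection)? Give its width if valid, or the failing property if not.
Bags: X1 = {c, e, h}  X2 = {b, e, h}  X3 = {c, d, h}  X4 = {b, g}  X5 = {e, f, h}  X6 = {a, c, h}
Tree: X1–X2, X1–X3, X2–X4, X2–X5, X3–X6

A tree decomposition must satisfy three properties: every vertex lies in some bag; for every edge, both endpoints lie together in some bag; and for every vertex, the bags containing it form a connected subtree. Here edge (h,g) lies in no bag, so the decomposition is invalid.

No — edge (h,g) lies in no bag.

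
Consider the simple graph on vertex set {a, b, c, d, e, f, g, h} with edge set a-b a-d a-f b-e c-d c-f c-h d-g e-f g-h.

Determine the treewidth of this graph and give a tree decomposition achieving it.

Treewidth 2.
One such decomposition:
Bags: B1 = {d, g, h}  B2 = {c, d, h}  B3 = {a, c, d}  B4 = {a, c, f}  B5 = {a, b, f}  B6 = {b, e, f}
Tree: B1–B2, B2–B3, B3–B4, B4–B5, B5–B6

Each bag holds 3 vertices, so the decomposition has width 2, which upper-bounds the treewidth. The edges g–h–c–d–g form a cycle, so G is not a tree and its treewidth is at least 2. Combining the bounds, tw(G) = 2.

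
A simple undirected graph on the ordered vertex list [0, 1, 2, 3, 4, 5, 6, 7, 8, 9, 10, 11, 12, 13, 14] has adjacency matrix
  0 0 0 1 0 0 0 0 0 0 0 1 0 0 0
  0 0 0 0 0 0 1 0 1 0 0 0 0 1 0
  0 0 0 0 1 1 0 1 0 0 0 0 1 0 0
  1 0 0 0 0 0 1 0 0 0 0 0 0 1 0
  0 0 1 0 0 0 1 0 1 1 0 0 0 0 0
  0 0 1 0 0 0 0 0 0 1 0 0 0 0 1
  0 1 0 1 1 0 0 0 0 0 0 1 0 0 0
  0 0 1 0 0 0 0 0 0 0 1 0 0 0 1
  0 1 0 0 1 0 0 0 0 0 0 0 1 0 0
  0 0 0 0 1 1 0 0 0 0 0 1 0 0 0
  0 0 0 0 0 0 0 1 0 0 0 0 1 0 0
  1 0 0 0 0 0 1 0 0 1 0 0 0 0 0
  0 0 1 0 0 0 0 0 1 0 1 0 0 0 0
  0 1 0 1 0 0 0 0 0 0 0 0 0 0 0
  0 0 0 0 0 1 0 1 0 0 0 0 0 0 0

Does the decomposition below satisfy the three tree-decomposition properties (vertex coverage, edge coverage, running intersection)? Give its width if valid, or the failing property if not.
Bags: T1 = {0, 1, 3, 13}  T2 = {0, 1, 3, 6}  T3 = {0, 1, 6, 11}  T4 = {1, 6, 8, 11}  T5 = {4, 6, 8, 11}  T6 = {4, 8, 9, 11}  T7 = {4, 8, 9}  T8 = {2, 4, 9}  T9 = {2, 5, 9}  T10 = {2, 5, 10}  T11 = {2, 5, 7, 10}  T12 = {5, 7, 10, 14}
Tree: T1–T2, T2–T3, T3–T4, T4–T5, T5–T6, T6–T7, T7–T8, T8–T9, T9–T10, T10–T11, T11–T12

No — vertex 12 appears in no bag.

A tree decomposition must satisfy three properties: every vertex lies in some bag; for every edge, both endpoints lie together in some bag; and for every vertex, the bags containing it form a connected subtree. Here vertex 12 appears in no bag, so the decomposition is invalid.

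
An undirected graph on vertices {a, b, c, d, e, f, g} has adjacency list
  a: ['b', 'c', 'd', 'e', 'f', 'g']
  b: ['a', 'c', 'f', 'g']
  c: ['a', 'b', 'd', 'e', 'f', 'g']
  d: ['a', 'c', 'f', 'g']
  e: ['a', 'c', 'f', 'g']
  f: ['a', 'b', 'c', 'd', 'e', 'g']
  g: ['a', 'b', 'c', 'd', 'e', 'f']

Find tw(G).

4

A width-4 tree decomposition is:
Bags: B1 = {a, b, c, f, g}  B2 = {a, c, d, f, g}  B3 = {a, c, e, f, g}
Tree: B1–B2, B1–B3
The largest bag has 5 vertices, giving width 4; this decomposition certifies tw(G) ≤ 4. Conversely, {a, c, d, f, g} is a clique of size 5, and the vertices of any clique must share a bag in every tree decomposition; so some bag has ≥ 5 vertices and tw(G) ≥ 4. Therefore the treewidth is 4.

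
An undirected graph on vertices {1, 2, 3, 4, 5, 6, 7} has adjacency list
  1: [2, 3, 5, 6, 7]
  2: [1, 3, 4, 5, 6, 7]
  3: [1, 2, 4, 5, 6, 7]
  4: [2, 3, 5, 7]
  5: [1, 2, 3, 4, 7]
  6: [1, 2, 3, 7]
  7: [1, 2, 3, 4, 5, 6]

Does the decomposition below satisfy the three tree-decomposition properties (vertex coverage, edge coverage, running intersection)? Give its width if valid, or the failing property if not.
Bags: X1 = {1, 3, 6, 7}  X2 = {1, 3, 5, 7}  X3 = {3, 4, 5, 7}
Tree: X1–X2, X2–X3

No — vertex 2 appears in no bag.

A tree decomposition must satisfy three properties: every vertex lies in some bag; for every edge, both endpoints lie together in some bag; and for every vertex, the bags containing it form a connected subtree. Here vertex 2 appears in no bag, so the decomposition is invalid.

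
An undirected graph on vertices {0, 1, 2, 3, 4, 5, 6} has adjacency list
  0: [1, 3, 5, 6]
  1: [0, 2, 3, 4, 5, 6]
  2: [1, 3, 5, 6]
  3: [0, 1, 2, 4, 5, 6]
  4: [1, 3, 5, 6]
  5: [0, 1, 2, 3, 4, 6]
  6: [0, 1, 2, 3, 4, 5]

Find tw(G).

4

A width-4 tree decomposition is:
Bags: B1 = {0, 1, 3, 5, 6}  B2 = {1, 3, 4, 5, 6}  B3 = {1, 2, 3, 5, 6}
Tree: B1–B2, B2–B3
Every bag has size at most 5, so the width is 5 − 1 = 4 and tw(G) ≤ 4. On the other hand G contains the 5-clique {0, 1, 3, 5, 6}. A clique must lie in a single bag of any decomposition, so no decomposition can have width below 4. Therefore the treewidth is 4.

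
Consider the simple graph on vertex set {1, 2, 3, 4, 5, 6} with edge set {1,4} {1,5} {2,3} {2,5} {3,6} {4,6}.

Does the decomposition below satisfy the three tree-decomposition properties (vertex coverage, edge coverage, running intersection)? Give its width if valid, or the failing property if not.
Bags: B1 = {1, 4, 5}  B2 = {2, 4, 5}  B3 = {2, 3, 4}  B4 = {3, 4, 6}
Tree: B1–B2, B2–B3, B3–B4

Every vertex of G appears in some bag (union = {1, 2, 3, 4, 5, 6}); every edge is covered by a bag; and for each vertex v the set of bags containing v is connected in the bag tree. The decomposition is therefore valid. The largest bag has 3 vertices, so the width is 2.

Yes; width 2.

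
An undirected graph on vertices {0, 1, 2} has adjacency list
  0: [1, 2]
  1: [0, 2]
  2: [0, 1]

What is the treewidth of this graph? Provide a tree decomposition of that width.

With just one bag of size 3, the width is 3 − 1 = 2, so tw(G) ≤ 2. Conversely, {0, 1, 2} is a clique of size 3, and the vertices of any clique must share a bag in every tree decomposition; so some bag has ≥ 3 vertices and tw(G) ≥ 2. The upper and lower bounds meet at 2, so that is the treewidth.

Treewidth 2.
One such decomposition:
Bags: B1 = {0, 1, 2}
Tree: (single bag)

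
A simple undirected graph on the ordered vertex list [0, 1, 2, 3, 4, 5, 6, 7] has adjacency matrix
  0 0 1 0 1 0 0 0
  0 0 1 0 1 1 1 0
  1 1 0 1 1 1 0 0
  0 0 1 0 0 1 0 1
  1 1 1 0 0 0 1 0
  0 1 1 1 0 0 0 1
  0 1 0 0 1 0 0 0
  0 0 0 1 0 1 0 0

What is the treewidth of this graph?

2

A width-2 tree decomposition is:
Bags: B1 = {1, 2, 4}  B2 = {0, 2, 4}  B3 = {1, 2, 5}  B4 = {1, 4, 6}  B5 = {2, 3, 5}  B6 = {3, 5, 7}
Tree: B1–B2, B1–B3, B1–B4, B3–B5, B5–B6
Each bag holds 3 vertices, so the decomposition has width 2, which upper-bounds the treewidth. On the other hand G contains the 3-clique {0, 2, 4}. A clique must lie in a single bag of any decomposition, so no decomposition can have width below 2. Combining the bounds, tw(G) = 2.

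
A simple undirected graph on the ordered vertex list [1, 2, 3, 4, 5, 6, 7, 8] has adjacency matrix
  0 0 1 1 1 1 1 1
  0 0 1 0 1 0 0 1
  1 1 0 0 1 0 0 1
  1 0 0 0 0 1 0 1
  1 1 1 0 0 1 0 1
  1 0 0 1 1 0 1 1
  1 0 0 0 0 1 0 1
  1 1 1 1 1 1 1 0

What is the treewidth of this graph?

A width-3 tree decomposition is:
Bags: B1 = {1, 6, 7, 8}  B2 = {1, 5, 6, 8}  B3 = {1, 3, 5, 8}  B4 = {1, 4, 6, 8}  B5 = {2, 3, 5, 8}
Tree: B1–B2, B2–B3, B2–B4, B3–B5
Each bag holds 4 vertices, so the decomposition has width 3, which upper-bounds the treewidth. Conversely, {1, 3, 5, 8} is a clique of size 4, and the vertices of any clique must share a bag in every tree decomposition; so some bag has ≥ 4 vertices and tw(G) ≥ 3. Therefore the treewidth is 3.

3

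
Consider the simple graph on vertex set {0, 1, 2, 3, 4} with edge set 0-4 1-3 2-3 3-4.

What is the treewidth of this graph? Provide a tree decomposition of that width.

Each bag holds 2 vertices, so the decomposition has width 1, which upper-bounds the treewidth. Any graph with an edge has treewidth ≥ 1, and G has the edge 4–0. Therefore the treewidth is 1.

Treewidth 1.
Bags: B1 = {0, 4}  B2 = {3, 4}  B3 = {2, 3}  B4 = {1, 3}
Tree: B1–B2, B2–B3, B3–B4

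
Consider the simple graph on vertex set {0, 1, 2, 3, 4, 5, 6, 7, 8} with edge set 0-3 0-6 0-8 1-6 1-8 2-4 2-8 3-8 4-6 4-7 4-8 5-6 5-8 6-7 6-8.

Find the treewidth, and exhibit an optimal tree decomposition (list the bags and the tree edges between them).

The largest bag has 3 vertices, giving width 2; this decomposition certifies tw(G) ≤ 2. On the other hand G contains the 3-clique {2, 4, 8}. A clique must lie in a single bag of any decomposition, so no decomposition can have width below 2. Combining the bounds, tw(G) = 2.

Treewidth 2.
One such decomposition:
Bags: B1 = {0, 6, 8}  B2 = {1, 6, 8}  B3 = {4, 6, 8}  B4 = {5, 6, 8}  B5 = {0, 3, 8}  B6 = {4, 6, 7}  B7 = {2, 4, 8}
Tree: B1–B2, B2–B3, B2–B4, B1–B5, B3–B6, B3–B7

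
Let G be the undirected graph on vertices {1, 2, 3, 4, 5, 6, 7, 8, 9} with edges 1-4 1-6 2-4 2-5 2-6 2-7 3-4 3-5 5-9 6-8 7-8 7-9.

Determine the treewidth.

A width-3 tree decomposition is:
Bags: B1 = {3, 4, 5, 9}  B2 = {2, 4, 5, 9}  B3 = {2, 4, 7, 9}  B4 = {1, 2, 4, 7}  B5 = {1, 2, 6, 7}  B6 = {1, 6, 7, 8}
Tree: B1–B2, B2–B3, B3–B4, B4–B5, B5–B6
Each bag holds 4 vertices, so the decomposition has width 3, which upper-bounds the treewidth. For the lower bound: the 4 vertex sets {3,5,9}, {4}, {2}, {1,6,7,8} are disjoint, each induces a connected subgraph, and every pair is joined by at least one edge of G. Contracting each set to a single vertex therefore yields K_{4} as a minor, and since treewidth is minor-monotone, tw(G) ≥ tw(K_{4}) = 3. Combining the bounds, tw(G) = 3.

3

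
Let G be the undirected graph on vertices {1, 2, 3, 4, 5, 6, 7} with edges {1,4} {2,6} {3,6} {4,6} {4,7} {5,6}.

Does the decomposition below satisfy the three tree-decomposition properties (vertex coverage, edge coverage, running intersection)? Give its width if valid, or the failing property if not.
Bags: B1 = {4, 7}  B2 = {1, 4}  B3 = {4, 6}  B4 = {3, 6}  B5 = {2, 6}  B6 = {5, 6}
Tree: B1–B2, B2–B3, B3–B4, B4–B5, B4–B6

Yes; width 1.

Checking the three conditions: (i) the bags cover all of {1, 2, 3, 4, 5, 6, 7}; (ii) for each edge, some bag contains both endpoints; (iii) the bags containing any fixed vertex form a subtree. All hold, so the decomposition is valid with width 2 − 1 = 1.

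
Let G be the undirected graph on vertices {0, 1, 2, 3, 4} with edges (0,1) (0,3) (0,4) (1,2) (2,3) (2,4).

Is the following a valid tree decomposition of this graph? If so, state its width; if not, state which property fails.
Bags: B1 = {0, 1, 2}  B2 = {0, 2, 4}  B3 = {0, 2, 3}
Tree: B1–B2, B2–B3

Checking the three conditions: (i) the bags cover all of {0, 1, 2, 3, 4}; (ii) for each edge, some bag contains both endpoints; (iii) the bags containing any fixed vertex form a subtree. All hold, so the decomposition is valid with width 3 − 1 = 2.

Yes; width 2.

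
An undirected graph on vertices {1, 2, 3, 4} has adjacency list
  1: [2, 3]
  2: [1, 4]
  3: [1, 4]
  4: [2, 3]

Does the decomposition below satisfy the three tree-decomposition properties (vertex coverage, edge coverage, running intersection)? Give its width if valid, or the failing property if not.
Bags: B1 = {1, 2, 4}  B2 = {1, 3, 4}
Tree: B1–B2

Yes; width 2.

Every vertex of G appears in some bag (union = {1, 2, 3, 4}); every edge is covered by a bag; and for each vertex v the set of bags containing v is connected in the bag tree. The decomposition is therefore valid. The largest bag has 3 vertices, so the width is 2.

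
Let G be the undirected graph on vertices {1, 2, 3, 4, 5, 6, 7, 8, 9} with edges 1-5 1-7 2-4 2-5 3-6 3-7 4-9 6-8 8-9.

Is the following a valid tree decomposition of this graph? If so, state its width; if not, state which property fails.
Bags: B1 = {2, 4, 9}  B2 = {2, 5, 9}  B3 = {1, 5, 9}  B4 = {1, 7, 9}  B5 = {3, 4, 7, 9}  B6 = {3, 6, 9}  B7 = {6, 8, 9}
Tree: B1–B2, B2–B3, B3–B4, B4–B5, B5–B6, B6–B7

No — bags containing vertex 4 are not connected in the tree.

A tree decomposition must satisfy three properties: every vertex lies in some bag; for every edge, both endpoints lie together in some bag; and for every vertex, the bags containing it form a connected subtree. Here bags containing vertex 4 are not connected in the tree, so the decomposition is invalid.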